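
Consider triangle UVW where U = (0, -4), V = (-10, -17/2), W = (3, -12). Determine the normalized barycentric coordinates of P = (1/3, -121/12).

(1/6, 1/6, 2/3)

Signed area of the reference triangle: [UVW] = ½·(0·(-17/2−(-12)) + (-10)·(-12−(-4)) + 3·(-4−(-17/2))) = ½·(0 + 80 + 27/2) = 187/4.
[PVW] = ½·((1/3)·(-17/2−(-12)) + (-10)·(-12−(-121/12)) + 3·(-121/12−(-17/2))) = ½·(7/6 + 115/6 − 19/4) = 187/24, so the U-coordinate is (187/24)/(187/4) = 1/6.
[UPW] = ½·(0·(-121/12−(-12)) + (1/3)·(-12−(-4)) + 3·(-4−(-121/12))) = ½·(0 − 8/3 + 73/4) = 187/24, so the V-coordinate is 1/6.
[UVP] = ½·(0·(-17/2−(-121/12)) + (-10)·(-121/12−(-4)) + (1/3)·(-4−(-17/2))) = ½·(0 + 365/6 + 3/2) = 187/6, so the W-coordinate is 2/3.
Check: 1/6 + 1/6 + 2/3 = 1.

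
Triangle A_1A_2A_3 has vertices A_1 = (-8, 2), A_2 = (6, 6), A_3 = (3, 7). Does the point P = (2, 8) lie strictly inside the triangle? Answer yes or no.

Barycentric coordinates of P: (-1/13, -8/13, 22/13).
The three coordinates are negative, negative, positive; a point is interior exactly when all three are positive.

no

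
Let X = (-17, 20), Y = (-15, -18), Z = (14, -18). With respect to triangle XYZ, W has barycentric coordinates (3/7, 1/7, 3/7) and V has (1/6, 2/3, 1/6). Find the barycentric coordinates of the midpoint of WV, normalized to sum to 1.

(25/84, 17/42, 25/84)

Since both coordinate triples sum to 1, the midpoint's barycentrics are the componentwise average.
(3/7+1/6)/2 = 25/84; similarly 17/42 and 25/84.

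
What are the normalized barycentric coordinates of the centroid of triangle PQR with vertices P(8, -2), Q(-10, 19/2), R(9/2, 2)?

The centroid is the average of the vertices, so each weight is 1/3.

(1/3, 1/3, 1/3)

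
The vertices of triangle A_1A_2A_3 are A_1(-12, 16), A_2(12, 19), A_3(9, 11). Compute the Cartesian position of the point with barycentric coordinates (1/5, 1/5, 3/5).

P = (1/5)·A_1 + (1/5)·A_2 + (3/5)·A_3.
x-coordinate: (1/5)·(-12) + (1/5)·12 + (3/5)·9 = 27/5.
y-coordinate: (1/5)·16 + (1/5)·19 + (3/5)·11 = 68/5.

(27/5, 68/5)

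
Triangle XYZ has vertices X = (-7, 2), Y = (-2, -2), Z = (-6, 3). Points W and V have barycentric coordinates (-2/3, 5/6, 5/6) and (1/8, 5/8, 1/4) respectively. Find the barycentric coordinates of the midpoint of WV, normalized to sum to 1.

Since both coordinate triples sum to 1, the midpoint's barycentrics are the componentwise average.
(-2/3+1/8)/2 = -13/48; similarly 35/48 and 13/24.

(-13/48, 35/48, 13/24)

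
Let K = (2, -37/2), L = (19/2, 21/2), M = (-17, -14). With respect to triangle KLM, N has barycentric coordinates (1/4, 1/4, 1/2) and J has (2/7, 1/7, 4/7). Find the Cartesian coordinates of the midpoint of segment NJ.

Barycentric coordinates of the midpoint are the average: (15/56, 11/56, 15/28).
Converting: (15/56)·K + (11/56)·L + (15/28)·M = (-751/112, -291/28).

(-751/112, -291/28)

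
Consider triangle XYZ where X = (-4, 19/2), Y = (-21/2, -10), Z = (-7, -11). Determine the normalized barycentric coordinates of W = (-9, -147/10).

Signed area of the reference triangle: [XYZ] = ½·((-4)·(-10−(-11)) + (-21/2)·(-11−(19/2)) + (-7)·(19/2−(-10))) = ½·(-4 + 861/4 − 273/2) = 299/8.
[WYZ] = ½·((-9)·(-10−(-11)) + (-21/2)·(-11−(-147/10)) + (-7)·(-147/10−(-10))) = ½·(-9 − 777/20 + 329/10) = -299/40, so the X-coordinate is (-299/40)/(299/8) = -1/5.
[XWZ] = ½·((-4)·(-147/10−(-11)) + (-9)·(-11−(19/2)) + (-7)·(19/2−(-147/10))) = ½·(74/5 + 369/2 − 847/5) = 299/20, so the Y-coordinate is 2/5.
[XYW] = ½·((-4)·(-10−(-147/10)) + (-21/2)·(-147/10−(19/2)) + (-9)·(19/2−(-10))) = ½·(-94/5 + 2541/10 − 351/2) = 299/10, so the Z-coordinate is 4/5.

(-1/5, 2/5, 4/5)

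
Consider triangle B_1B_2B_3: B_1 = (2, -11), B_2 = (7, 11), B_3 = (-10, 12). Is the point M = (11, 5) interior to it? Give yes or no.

no

Barycentric coordinates of M: (98/379, 399/379, -118/379).
The three coordinates are positive, positive, negative; a point is interior exactly when all three are positive.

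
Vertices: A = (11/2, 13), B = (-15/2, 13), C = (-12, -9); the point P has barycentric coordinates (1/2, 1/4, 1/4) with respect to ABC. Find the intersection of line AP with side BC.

Line AP meets BC where the A-coordinate vanishes; zeroing P's A-weight and renormalizing leaves B, C-weights 1/4 : 1/4 → (1/2, 1/2).
So Q = (1/2)·B + (1/2)·C = (-39/4, 2).

(-39/4, 2)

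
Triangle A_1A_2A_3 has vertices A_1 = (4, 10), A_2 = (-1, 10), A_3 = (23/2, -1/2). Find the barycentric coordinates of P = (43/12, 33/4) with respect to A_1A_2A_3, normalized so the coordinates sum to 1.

(1/2, 1/3, 1/6)

Signed area of the reference triangle: [A_1A_2A_3] = ½·(4·(10−(-1/2)) + (-1)·(-1/2−10) + (23/2)·(10−10)) = ½·(42 + 21/2 + 0) = 105/4.
[PA_2A_3] = ½·((43/12)·(10−(-1/2)) + (-1)·(-1/2−(33/4)) + (23/2)·(33/4−10)) = ½·(301/8 + 35/4 − 161/8) = 105/8, so the A_1-coordinate is (105/8)/(105/4) = 1/2.
[A_1PA_3] = ½·(4·(33/4−(-1/2)) + (43/12)·(-1/2−10) + (23/2)·(10−(33/4))) = ½·(35 − 301/8 + 161/8) = 35/4, so the A_2-coordinate is 1/3.
[A_1A_2P] = ½·(4·(10−(33/4)) + (-1)·(33/4−10) + (43/12)·(10−10)) = ½·(7 + 7/4 + 0) = 35/8, so the A_3-coordinate is 1/6.
Check: 1/2 + 1/3 + 1/6 = 1.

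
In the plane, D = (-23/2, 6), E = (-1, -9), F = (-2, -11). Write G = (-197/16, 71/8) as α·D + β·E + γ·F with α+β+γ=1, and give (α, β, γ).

(9/8, 3/8, -1/2)

Signed area of the reference triangle: [DEF] = ½·((-23/2)·(-9−(-11)) + (-1)·(-11−6) + (-2)·(6−(-9))) = ½·(-23 + 17 − 30) = -18.
[GEF] = ½·((-197/16)·(-9−(-11)) + (-1)·(-11−(71/8)) + (-2)·(71/8−(-9))) = ½·(-197/8 + 159/8 − 143/4) = -81/4, so the D-coordinate is (-81/4)/(-18) = 9/8.
[DGF] = ½·((-23/2)·(71/8−(-11)) + (-197/16)·(-11−6) + (-2)·(6−(71/8))) = ½·(-3657/16 + 3349/16 + 23/4) = -27/4, so the E-coordinate is 3/8.
[DEG] = ½·((-23/2)·(-9−(71/8)) + (-1)·(71/8−6) + (-197/16)·(6−(-9))) = ½·(3289/16 − 23/8 − 2955/16) = 9, so the F-coordinate is -1/2.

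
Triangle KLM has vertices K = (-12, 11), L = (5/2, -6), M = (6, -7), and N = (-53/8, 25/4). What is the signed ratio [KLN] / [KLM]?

1/2

[KLM] = ½·((-12)·(-6−(-7)) + (5/2)·(-7−11) + 6·(11−(-6))) = ½·(-12 − 45 + 102) = 45/2.
[KLN] = ½·((-12)·(-6−(25/4)) + (5/2)·(25/4−11) + (-53/8)·(11−(-6))) = ½·(147 − 95/8 − 901/8) = 45/4, so the ratio is (45/4)/(45/2) = 1/2.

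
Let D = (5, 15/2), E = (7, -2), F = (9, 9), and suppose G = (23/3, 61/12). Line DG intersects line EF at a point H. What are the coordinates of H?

(41/5, 23/5)

Barycentric coordinates of G with respect to DEF: (1/6, 1/3, 1/2).
On side EF the D-coordinate is zero; dropping G's D-weight 1/6 and renormalizing the remaining 1/3 : 1/2 gives weights 2/5, 3/5 on E, F.
H = (2/5)·(7, -2) + (3/5)·(9, 9) = (41/5, 23/5).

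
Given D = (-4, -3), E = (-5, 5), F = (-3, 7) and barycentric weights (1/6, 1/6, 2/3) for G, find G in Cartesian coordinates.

(-7/2, 5)

G = (1/6)·D + (1/6)·E + (2/3)·F.
x-coordinate: (1/6)·(-4) + (1/6)·(-5) + (2/3)·(-3) = -7/2.
y-coordinate: (1/6)·(-3) + (1/6)·5 + (2/3)·7 = 5.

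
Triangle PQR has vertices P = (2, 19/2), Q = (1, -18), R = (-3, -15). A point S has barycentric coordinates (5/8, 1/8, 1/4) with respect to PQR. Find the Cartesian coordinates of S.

(5/8, -1/16)

S = (5/8)·P + (1/8)·Q + (1/4)·R.
x-coordinate: (5/8)·2 + (1/8)·1 + (1/4)·(-3) = 5/8.
y-coordinate: (5/8)·(19/2) + (1/8)·(-18) + (1/4)·(-15) = -1/16.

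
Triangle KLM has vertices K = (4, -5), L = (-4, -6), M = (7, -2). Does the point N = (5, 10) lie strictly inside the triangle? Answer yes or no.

Barycentric coordinates of N: (-20/3, 2, 17/3).
The three coordinates are negative, positive, positive; a point is interior exactly when all three are positive.

no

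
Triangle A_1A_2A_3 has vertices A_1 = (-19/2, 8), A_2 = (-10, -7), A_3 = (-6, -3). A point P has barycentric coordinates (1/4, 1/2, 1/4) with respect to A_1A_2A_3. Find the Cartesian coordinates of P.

(-71/8, -9/4)

P = (1/4)·A_1 + (1/2)·A_2 + (1/4)·A_3.
x-coordinate: (1/4)·(-19/2) + (1/2)·(-10) + (1/4)·(-6) = -71/8.
y-coordinate: (1/4)·8 + (1/2)·(-7) + (1/4)·(-3) = -9/4.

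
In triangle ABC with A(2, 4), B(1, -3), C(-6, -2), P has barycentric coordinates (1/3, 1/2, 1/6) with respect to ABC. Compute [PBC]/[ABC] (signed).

1/3

The signed ratio [PBC]/[ABC] equals the barycentric coordinate of P at vertex A, which is 1/3.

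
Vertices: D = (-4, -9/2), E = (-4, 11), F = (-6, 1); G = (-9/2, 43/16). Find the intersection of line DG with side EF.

(-24/5, 7)

Barycentric coordinates of G with respect to DEF: (3/8, 3/8, 1/4).
On side EF the D-coordinate is zero; dropping G's D-weight 3/8 and renormalizing the remaining 3/8 : 1/4 gives weights 3/5, 2/5 on E, F.
H = (3/5)·(-4, 11) + (2/5)·(-6, 1) = (-24/5, 7).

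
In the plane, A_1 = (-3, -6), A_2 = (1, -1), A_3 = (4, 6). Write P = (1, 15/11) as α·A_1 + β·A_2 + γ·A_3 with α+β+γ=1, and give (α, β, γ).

Signed area of the reference triangle: [A_1A_2A_3] = ½·((-3)·(-1−6) + 1·(6−(-6)) + 4·(-6−(-1))) = ½·(21 + 12 − 20) = 13/2.
[PA_2A_3] = ½·(1·(-1−6) + 1·(6−(15/11)) + 4·(15/11−(-1))) = ½·(-7 + 51/11 + 104/11) = 39/11, so the A_1-coordinate is (39/11)/(13/2) = 6/11.
[A_1PA_3] = ½·((-3)·(15/11−6) + 1·(6−(-6)) + 4·(-6−(15/11))) = ½·(153/11 + 12 − 324/11) = -39/22, so the A_2-coordinate is -3/11.
[A_1A_2P] = ½·((-3)·(-1−(15/11)) + 1·(15/11−(-6)) + 1·(-6−(-1))) = ½·(78/11 + 81/11 − 5) = 52/11, so the A_3-coordinate is 8/11.
Check: 6/11 − 3/11 + 8/11 = 1.

(6/11, -3/11, 8/11)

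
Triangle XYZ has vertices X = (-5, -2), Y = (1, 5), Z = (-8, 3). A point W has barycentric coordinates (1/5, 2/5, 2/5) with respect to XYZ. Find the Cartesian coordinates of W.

(-19/5, 14/5)

W = (1/5)·X + (2/5)·Y + (2/5)·Z.
x-coordinate: (1/5)·(-5) + (2/5)·1 + (2/5)·(-8) = -19/5.
y-coordinate: (1/5)·(-2) + (2/5)·5 + (2/5)·3 = 14/5.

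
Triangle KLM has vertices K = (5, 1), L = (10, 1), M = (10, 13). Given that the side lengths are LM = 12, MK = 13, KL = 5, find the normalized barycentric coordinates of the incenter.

The incenter has barycentric coordinates proportional to the opposite side lengths: (12 : 13 : 5).
Normalizing by 12+13+5 = 30 gives (2/5, 13/30, 1/6).

(2/5, 13/30, 1/6)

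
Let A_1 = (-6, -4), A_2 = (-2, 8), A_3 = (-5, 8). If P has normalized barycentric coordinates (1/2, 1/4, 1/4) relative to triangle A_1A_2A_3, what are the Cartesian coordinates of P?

(-19/4, 2)

P = (1/2)·A_1 + (1/4)·A_2 + (1/4)·A_3.
x-coordinate: (1/2)·(-6) + (1/4)·(-2) + (1/4)·(-5) = -19/4.
y-coordinate: (1/2)·(-4) + (1/4)·8 + (1/4)·8 = 2.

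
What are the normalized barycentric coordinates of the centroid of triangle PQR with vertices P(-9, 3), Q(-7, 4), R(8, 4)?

The centroid is the average of the vertices, so each weight is 1/3.

(1/3, 1/3, 1/3)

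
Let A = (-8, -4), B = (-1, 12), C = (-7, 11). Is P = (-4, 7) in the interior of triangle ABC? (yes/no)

yes

Barycentric coordinates of P: (27/89, 49/89, 13/89).
The three coordinates are positive, positive, positive; a point is interior exactly when all three are positive.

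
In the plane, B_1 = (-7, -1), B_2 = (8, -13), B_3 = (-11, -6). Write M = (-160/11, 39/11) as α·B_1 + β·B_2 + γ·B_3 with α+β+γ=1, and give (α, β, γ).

(14/11, -5/11, 2/11)

Signed area of the reference triangle: [B_1B_2B_3] = ½·((-7)·(-13−(-6)) + 8·(-6−(-1)) + (-11)·(-1−(-13))) = ½·(49 − 40 − 132) = -123/2.
[MB_2B_3] = ½·((-160/11)·(-13−(-6)) + 8·(-6−(39/11)) + (-11)·(39/11−(-13))) = ½·(1120/11 − 840/11 − 182) = -861/11, so the B_1-coordinate is (-861/11)/(-123/2) = 14/11.
[B_1MB_3] = ½·((-7)·(39/11−(-6)) + (-160/11)·(-6−(-1)) + (-11)·(-1−(39/11))) = ½·(-735/11 + 800/11 + 50) = 615/22, so the B_2-coordinate is -5/11.
[B_1B_2M] = ½·((-7)·(-13−(39/11)) + 8·(39/11−(-1)) + (-160/11)·(-1−(-13))) = ½·(1274/11 + 400/11 − 1920/11) = -123/11, so the B_3-coordinate is 2/11.
Check: 14/11 − 5/11 + 2/11 = 1.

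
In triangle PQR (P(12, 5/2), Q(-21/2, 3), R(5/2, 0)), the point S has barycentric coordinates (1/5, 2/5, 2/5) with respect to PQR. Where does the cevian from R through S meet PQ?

Line RS meets PQ where the R-coordinate vanishes; zeroing S's R-weight and renormalizing leaves P, Q-weights 1/5 : 2/5 → (1/3, 2/3).
So T = (1/3)·P + (2/3)·Q = (-3, 17/6).

(-3, 17/6)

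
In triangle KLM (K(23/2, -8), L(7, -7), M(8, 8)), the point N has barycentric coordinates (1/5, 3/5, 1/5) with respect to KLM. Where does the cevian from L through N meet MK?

Line LN meets MK where the L-coordinate vanishes; zeroing N's L-weight and renormalizing leaves M, K-weights 1/5 : 1/5 → (1/2, 1/2).
So J = (1/2)·M + (1/2)·K = (39/4, 0).

(39/4, 0)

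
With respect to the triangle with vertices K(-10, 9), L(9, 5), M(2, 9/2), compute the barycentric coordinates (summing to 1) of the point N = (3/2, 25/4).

Signed area of the reference triangle: [KLM] = ½·((-10)·(5−(9/2)) + 9·(9/2−9) + 2·(9−5)) = ½·(-5 − 81/2 + 8) = -75/4.
[NLM] = ½·((3/2)·(5−(9/2)) + 9·(9/2−(25/4)) + 2·(25/4−5)) = ½·(3/4 − 63/4 + 5/2) = -25/4, so the K-coordinate is (-25/4)/(-75/4) = 1/3.
[KNM] = ½·((-10)·(25/4−(9/2)) + (3/2)·(9/2−9) + 2·(9−(25/4))) = ½·(-35/2 − 27/4 + 11/2) = -75/8, so the L-coordinate is 1/2.
[KLN] = ½·((-10)·(5−(25/4)) + 9·(25/4−9) + (3/2)·(9−5)) = ½·(25/2 − 99/4 + 6) = -25/8, so the M-coordinate is 1/6.
Check: 1/3 + 1/2 + 1/6 = 1.

(1/3, 1/2, 1/6)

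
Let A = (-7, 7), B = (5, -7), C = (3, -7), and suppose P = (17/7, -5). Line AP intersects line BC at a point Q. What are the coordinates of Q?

(4, -7)

Barycentric coordinates of P with respect to ABC: (1/7, 3/7, 3/7).
On side BC the A-coordinate is zero; dropping P's A-weight 1/7 and renormalizing the remaining 3/7 : 3/7 gives weights 1/2, 1/2 on B, C.
Q = (1/2)·(5, -7) + (1/2)·(3, -7) = (4, -7).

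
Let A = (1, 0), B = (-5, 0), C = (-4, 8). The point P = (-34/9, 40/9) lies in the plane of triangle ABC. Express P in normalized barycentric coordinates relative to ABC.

Signed area of the reference triangle: [ABC] = ½·(1·(0−8) + (-5)·(8−0) + (-4)·(0−0)) = ½·(-8 − 40 + 0) = -24.
[PBC] = ½·((-34/9)·(0−8) + (-5)·(8−(40/9)) + (-4)·(40/9−0)) = ½·(272/9 − 160/9 − 160/9) = -8/3, so the A-coordinate is (-8/3)/(-24) = 1/9.
[APC] = ½·(1·(40/9−8) + (-34/9)·(8−0) + (-4)·(0−(40/9))) = ½·(-32/9 − 272/9 + 160/9) = -8, so the B-coordinate is 1/3.
[ABP] = ½·(1·(0−(40/9)) + (-5)·(40/9−0) + (-34/9)·(0−0)) = ½·(-40/9 − 200/9 + 0) = -40/3, so the C-coordinate is 5/9.
Check: 1/9 + 1/3 + 5/9 = 1.

(1/9, 1/3, 5/9)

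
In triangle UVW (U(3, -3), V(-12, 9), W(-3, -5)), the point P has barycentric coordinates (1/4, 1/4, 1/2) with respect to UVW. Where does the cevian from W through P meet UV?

(-9/2, 3)

Line WP meets UV where the W-coordinate vanishes; zeroing P's W-weight and renormalizing leaves U, V-weights 1/4 : 1/4 → (1/2, 1/2).
So Q = (1/2)·U + (1/2)·V = (-9/2, 3).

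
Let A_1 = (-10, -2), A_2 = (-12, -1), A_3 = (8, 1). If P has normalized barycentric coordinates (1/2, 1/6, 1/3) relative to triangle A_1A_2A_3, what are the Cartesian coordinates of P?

P = (1/2)·A_1 + (1/6)·A_2 + (1/3)·A_3.
x-coordinate: (1/2)·(-10) + (1/6)·(-12) + (1/3)·8 = -13/3.
y-coordinate: (1/2)·(-2) + (1/6)·(-1) + (1/3)·1 = -5/6.

(-13/3, -5/6)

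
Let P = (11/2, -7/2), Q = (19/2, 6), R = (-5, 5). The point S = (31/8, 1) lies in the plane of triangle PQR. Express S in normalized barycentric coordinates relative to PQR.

Signed area of the reference triangle: [PQR] = ½·((11/2)·(6−5) + (19/2)·(5−(-7/2)) + (-5)·(-7/2−6)) = ½·(11/2 + 323/4 + 95/2) = 535/8.
[SQR] = ½·((31/8)·(6−5) + (19/2)·(5−1) + (-5)·(1−6)) = ½·(31/8 + 38 + 25) = 535/16, so the P-coordinate is (535/16)/(535/8) = 1/2.
[PSR] = ½·((11/2)·(1−5) + (31/8)·(5−(-7/2)) + (-5)·(-7/2−1)) = ½·(-22 + 527/16 + 45/2) = 535/32, so the Q-coordinate is 1/4.
[PQS] = ½·((11/2)·(6−1) + (19/2)·(1−(-7/2)) + (31/8)·(-7/2−6)) = ½·(55/2 + 171/4 − 589/16) = 535/32, so the R-coordinate is 1/4.
Check: 1/2 + 1/4 + 1/4 = 1.

(1/2, 1/4, 1/4)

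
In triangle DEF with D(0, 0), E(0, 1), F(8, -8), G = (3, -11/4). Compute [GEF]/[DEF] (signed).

3/8

[DEF] = ½·(0·(1−(-8)) + 0·(-8−0) + 8·(0−1)) = ½·(0 + 0 − 8) = -4.
[GEF] = ½·(3·(1−(-8)) + 0·(-8−(-11/4)) + 8·(-11/4−1)) = ½·(27 + 0 − 30) = -3/2, so the ratio is (-3/2)/(-4) = 3/8.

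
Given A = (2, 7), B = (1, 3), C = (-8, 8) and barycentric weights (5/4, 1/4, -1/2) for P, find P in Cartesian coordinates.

P = (5/4)·A + (1/4)·B + (-1/2)·C.
x-coordinate: (5/4)·2 + (1/4)·1 + (-1/2)·(-8) = 27/4.
y-coordinate: (5/4)·7 + (1/4)·3 + (-1/2)·8 = 11/2.

(27/4, 11/2)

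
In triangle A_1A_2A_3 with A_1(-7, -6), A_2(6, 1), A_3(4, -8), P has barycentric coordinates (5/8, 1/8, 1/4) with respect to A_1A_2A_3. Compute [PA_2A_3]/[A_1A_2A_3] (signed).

5/8

The signed ratio [PA_2A_3]/[A_1A_2A_3] equals the barycentric coordinate of P at vertex A_1, which is 5/8.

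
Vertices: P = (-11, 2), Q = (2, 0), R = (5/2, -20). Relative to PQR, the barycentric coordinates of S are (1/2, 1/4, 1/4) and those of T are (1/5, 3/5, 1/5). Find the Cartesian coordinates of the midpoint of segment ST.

(-39/16, -19/5)

Barycentric coordinates of the midpoint are the average: (7/20, 17/40, 9/40).
Converting: (7/20)·P + (17/40)·Q + (9/40)·R = (-39/16, -19/5).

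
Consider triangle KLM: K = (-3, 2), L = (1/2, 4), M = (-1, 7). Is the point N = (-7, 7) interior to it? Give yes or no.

no

Barycentric coordinates of N: (4/3, -20/9, 17/9).
The three coordinates are positive, negative, positive; a point is interior exactly when all three are positive.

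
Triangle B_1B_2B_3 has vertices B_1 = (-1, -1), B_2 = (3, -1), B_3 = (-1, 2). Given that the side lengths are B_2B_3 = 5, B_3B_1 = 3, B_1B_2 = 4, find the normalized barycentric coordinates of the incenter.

(5/12, 1/4, 1/3)

The incenter has barycentric coordinates proportional to the opposite side lengths: (5 : 3 : 4).
Normalizing by 5+3+4 = 12 gives (5/12, 1/4, 1/3).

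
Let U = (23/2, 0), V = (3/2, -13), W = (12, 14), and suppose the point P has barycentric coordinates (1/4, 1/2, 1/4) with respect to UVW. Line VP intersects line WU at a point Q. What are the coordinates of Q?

Line VP meets WU where the V-coordinate vanishes; zeroing P's V-weight and renormalizing leaves W, U-weights 1/4 : 1/4 → (1/2, 1/2).
So Q = (1/2)·W + (1/2)·U = (47/4, 7).

(47/4, 7)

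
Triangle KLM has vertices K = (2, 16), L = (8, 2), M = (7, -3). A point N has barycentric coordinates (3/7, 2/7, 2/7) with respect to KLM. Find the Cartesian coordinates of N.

N = (3/7)·K + (2/7)·L + (2/7)·M.
x-coordinate: (3/7)·2 + (2/7)·8 + (2/7)·7 = 36/7.
y-coordinate: (3/7)·16 + (2/7)·2 + (2/7)·(-3) = 46/7.

(36/7, 46/7)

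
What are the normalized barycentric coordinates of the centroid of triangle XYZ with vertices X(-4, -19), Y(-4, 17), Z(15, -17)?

The centroid is the average of the vertices, so each weight is 1/3.

(1/3, 1/3, 1/3)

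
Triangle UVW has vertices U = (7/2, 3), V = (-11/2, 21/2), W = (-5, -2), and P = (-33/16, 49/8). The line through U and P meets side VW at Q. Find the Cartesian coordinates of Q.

Barycentric coordinates of P with respect to UVW: (3/8, 1/2, 1/8).
On side VW the U-coordinate is zero; dropping P's U-weight 3/8 and renormalizing the remaining 1/2 : 1/8 gives weights 4/5, 1/5 on V, W.
Q = (4/5)·(-11/2, 21/2) + (1/5)·(-5, -2) = (-27/5, 8).

(-27/5, 8)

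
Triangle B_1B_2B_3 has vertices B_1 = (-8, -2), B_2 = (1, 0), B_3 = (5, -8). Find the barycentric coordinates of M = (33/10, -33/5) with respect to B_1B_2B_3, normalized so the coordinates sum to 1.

(1/10, 1/10, 4/5)

Signed area of the reference triangle: [B_1B_2B_3] = ½·((-8)·(0−(-8)) + 1·(-8−(-2)) + 5·(-2−0)) = ½·(-64 − 6 − 10) = -40.
[MB_2B_3] = ½·((33/10)·(0−(-8)) + 1·(-8−(-33/5)) + 5·(-33/5−0)) = ½·(132/5 − 7/5 − 33) = -4, so the B_1-coordinate is (-4)/(-40) = 1/10.
[B_1MB_3] = ½·((-8)·(-33/5−(-8)) + (33/10)·(-8−(-2)) + 5·(-2−(-33/5))) = ½·(-56/5 − 99/5 + 23) = -4, so the B_2-coordinate is 1/10.
[B_1B_2M] = ½·((-8)·(0−(-33/5)) + 1·(-33/5−(-2)) + (33/10)·(-2−0)) = ½·(-264/5 − 23/5 − 33/5) = -32, so the B_3-coordinate is 4/5.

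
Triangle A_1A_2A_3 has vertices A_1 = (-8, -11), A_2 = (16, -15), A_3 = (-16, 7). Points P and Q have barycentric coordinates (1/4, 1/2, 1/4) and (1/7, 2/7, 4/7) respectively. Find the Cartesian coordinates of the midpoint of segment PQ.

(-13/7, -145/28)

Barycentric coordinates of the midpoint are the average: (11/56, 11/28, 23/56).
Converting: (11/56)·A_1 + (11/28)·A_2 + (23/56)·A_3 = (-13/7, -145/28).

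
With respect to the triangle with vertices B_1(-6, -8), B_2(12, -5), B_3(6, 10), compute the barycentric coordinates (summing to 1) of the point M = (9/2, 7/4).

Signed area of the reference triangle: [B_1B_2B_3] = ½·((-6)·(-5−10) + 12·(10−(-8)) + 6·(-8−(-5))) = ½·(90 + 216 − 18) = 144.
[MB_2B_3] = ½·((9/2)·(-5−10) + 12·(10−(7/4)) + 6·(7/4−(-5))) = ½·(-135/2 + 99 + 81/2) = 36, so the B_1-coordinate is 36/144 = 1/4.
[B_1MB_3] = ½·((-6)·(7/4−10) + (9/2)·(10−(-8)) + 6·(-8−(7/4))) = ½·(99/2 + 81 − 117/2) = 36, so the B_2-coordinate is 1/4.
[B_1B_2M] = ½·((-6)·(-5−(7/4)) + 12·(7/4−(-8)) + (9/2)·(-8−(-5))) = ½·(81/2 + 117 − 27/2) = 72, so the B_3-coordinate is 1/2.

(1/4, 1/4, 1/2)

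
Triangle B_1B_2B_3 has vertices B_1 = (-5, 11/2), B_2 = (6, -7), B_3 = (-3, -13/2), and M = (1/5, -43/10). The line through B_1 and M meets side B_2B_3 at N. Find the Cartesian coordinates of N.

(3/2, -27/4)

Barycentric coordinates of M with respect to B_1B_2B_3: (1/5, 2/5, 2/5).
On side B_2B_3 the B_1-coordinate is zero; dropping M's B_1-weight 1/5 and renormalizing the remaining 2/5 : 2/5 gives weights 1/2, 1/2 on B_2, B_3.
N = (1/2)·(6, -7) + (1/2)·(-3, -13/2) = (3/2, -27/4).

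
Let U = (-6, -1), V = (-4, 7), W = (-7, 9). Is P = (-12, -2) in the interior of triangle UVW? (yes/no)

Barycentric coordinates of P: (43/28, -61/28, 23/14).
The three coordinates are positive, negative, positive; a point is interior exactly when all three are positive.

no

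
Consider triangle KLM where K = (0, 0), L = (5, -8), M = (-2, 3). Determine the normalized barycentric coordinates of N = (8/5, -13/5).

(2/5, 2/5, 1/5)

Signed area of the reference triangle: [KLM] = ½·(0·(-8−3) + 5·(3−0) + (-2)·(0−(-8))) = ½·(0 + 15 − 16) = -1/2.
[NLM] = ½·((8/5)·(-8−3) + 5·(3−(-13/5)) + (-2)·(-13/5−(-8))) = ½·(-88/5 + 28 − 54/5) = -1/5, so the K-coordinate is (-1/5)/(-1/2) = 2/5.
[KNM] = ½·(0·(-13/5−3) + (8/5)·(3−0) + (-2)·(0−(-13/5))) = ½·(0 + 24/5 − 26/5) = -1/5, so the L-coordinate is 2/5.
[KLN] = ½·(0·(-8−(-13/5)) + 5·(-13/5−0) + (8/5)·(0−(-8))) = ½·(0 − 13 + 64/5) = -1/10, so the M-coordinate is 1/5.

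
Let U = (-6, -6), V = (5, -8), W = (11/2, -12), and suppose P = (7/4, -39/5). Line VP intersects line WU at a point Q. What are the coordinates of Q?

Barycentric coordinates of P with respect to UVW: (3/10, 3/5, 1/10).
On side WU the V-coordinate is zero; dropping P's V-weight 3/5 and renormalizing the remaining 1/10 : 3/10 gives weights 1/4, 3/4 on W, U.
Q = (1/4)·(11/2, -12) + (3/4)·(-6, -6) = (-25/8, -15/2).

(-25/8, -15/2)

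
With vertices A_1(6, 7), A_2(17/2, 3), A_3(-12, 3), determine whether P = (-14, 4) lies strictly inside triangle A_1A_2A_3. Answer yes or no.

Barycentric coordinates of P: (1/4, -13/41, 175/164).
The three coordinates are positive, negative, positive; a point is interior exactly when all three are positive.

no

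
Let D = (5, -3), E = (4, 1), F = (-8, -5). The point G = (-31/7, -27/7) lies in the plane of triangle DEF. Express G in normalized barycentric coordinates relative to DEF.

(1/7, 1/7, 5/7)

Signed area of the reference triangle: [DEF] = ½·(5·(1−(-5)) + 4·(-5−(-3)) + (-8)·(-3−1)) = ½·(30 − 8 + 32) = 27.
[GEF] = ½·((-31/7)·(1−(-5)) + 4·(-5−(-27/7)) + (-8)·(-27/7−1)) = ½·(-186/7 − 32/7 + 272/7) = 27/7, so the D-coordinate is (27/7)/27 = 1/7.
[DGF] = ½·(5·(-27/7−(-5)) + (-31/7)·(-5−(-3)) + (-8)·(-3−(-27/7))) = ½·(40/7 + 62/7 − 48/7) = 27/7, so the E-coordinate is 1/7.
[DEG] = ½·(5·(1−(-27/7)) + 4·(-27/7−(-3)) + (-31/7)·(-3−1)) = ½·(170/7 − 24/7 + 124/7) = 135/7, so the F-coordinate is 5/7.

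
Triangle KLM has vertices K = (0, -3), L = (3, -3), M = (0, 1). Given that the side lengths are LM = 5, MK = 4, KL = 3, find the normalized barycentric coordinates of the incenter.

(5/12, 1/3, 1/4)

The incenter has barycentric coordinates proportional to the opposite side lengths: (5 : 4 : 3).
Normalizing by 5+4+3 = 12 gives (5/12, 1/3, 1/4).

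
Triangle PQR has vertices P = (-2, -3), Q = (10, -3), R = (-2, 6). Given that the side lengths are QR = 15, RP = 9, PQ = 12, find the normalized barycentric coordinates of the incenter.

The incenter has barycentric coordinates proportional to the opposite side lengths: (15 : 9 : 12).
Normalizing by 15+9+12 = 36 gives (5/12, 1/4, 1/3).

(5/12, 1/4, 1/3)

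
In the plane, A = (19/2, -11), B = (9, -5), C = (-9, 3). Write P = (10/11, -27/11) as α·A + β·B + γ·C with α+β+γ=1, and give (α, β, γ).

(2/11, 4/11, 5/11)

Signed area of the reference triangle: [ABC] = ½·((19/2)·(-5−3) + 9·(3−(-11)) + (-9)·(-11−(-5))) = ½·(-76 + 126 + 54) = 52.
[PBC] = ½·((10/11)·(-5−3) + 9·(3−(-27/11)) + (-9)·(-27/11−(-5))) = ½·(-80/11 + 540/11 − 252/11) = 104/11, so the A-coordinate is (104/11)/52 = 2/11.
[APC] = ½·((19/2)·(-27/11−3) + (10/11)·(3−(-11)) + (-9)·(-11−(-27/11))) = ½·(-570/11 + 140/11 + 846/11) = 208/11, so the B-coordinate is 4/11.
[ABP] = ½·((19/2)·(-5−(-27/11)) + 9·(-27/11−(-11)) + (10/11)·(-11−(-5))) = ½·(-266/11 + 846/11 − 60/11) = 260/11, so the C-coordinate is 5/11.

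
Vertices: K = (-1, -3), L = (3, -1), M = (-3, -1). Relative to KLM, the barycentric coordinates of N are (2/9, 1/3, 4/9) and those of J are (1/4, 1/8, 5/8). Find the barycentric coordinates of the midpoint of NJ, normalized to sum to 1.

(17/72, 11/48, 77/144)

Since both coordinate triples sum to 1, the midpoint's barycentrics are the componentwise average.
(2/9+1/4)/2 = 17/72; similarly 11/48 and 77/144.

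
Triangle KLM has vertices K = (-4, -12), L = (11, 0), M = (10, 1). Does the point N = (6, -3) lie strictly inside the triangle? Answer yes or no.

Barycentric coordinates of N: (8/27, 4/27, 5/9).
The three coordinates are positive, positive, positive; a point is interior exactly when all three are positive.

yes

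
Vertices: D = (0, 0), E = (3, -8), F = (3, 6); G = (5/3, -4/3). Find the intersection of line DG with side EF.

(3, -12/5)

Barycentric coordinates of G with respect to DEF: (4/9, 1/3, 2/9).
On side EF the D-coordinate is zero; dropping G's D-weight 4/9 and renormalizing the remaining 1/3 : 2/9 gives weights 3/5, 2/5 on E, F.
H = (3/5)·(3, -8) + (2/5)·(3, 6) = (3, -12/5).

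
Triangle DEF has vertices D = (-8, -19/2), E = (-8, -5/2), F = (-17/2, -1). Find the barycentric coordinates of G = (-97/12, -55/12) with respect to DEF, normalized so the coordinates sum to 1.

Signed area of the reference triangle: [DEF] = ½·((-8)·(-5/2−(-1)) + (-8)·(-1−(-19/2)) + (-17/2)·(-19/2−(-5/2))) = ½·(12 − 68 + 119/2) = 7/4.
[GEF] = ½·((-97/12)·(-5/2−(-1)) + (-8)·(-1−(-55/12)) + (-17/2)·(-55/12−(-5/2))) = ½·(97/8 − 86/3 + 425/24) = 7/12, so the D-coordinate is (7/12)/(7/4) = 1/3.
[DGF] = ½·((-8)·(-55/12−(-1)) + (-97/12)·(-1−(-19/2)) + (-17/2)·(-19/2−(-55/12))) = ½·(86/3 − 1649/24 + 1003/24) = 7/8, so the E-coordinate is 1/2.
[DEG] = ½·((-8)·(-5/2−(-55/12)) + (-8)·(-55/12−(-19/2)) + (-97/12)·(-19/2−(-5/2))) = ½·(-50/3 − 118/3 + 679/12) = 7/24, so the F-coordinate is 1/6.

(1/3, 1/2, 1/6)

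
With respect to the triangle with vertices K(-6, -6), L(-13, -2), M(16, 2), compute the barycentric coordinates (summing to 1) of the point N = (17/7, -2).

(3/7, 1/7, 3/7)

Signed area of the reference triangle: [KLM] = ½·((-6)·(-2−2) + (-13)·(2−(-6)) + 16·(-6−(-2))) = ½·(24 − 104 − 64) = -72.
[NLM] = ½·((17/7)·(-2−2) + (-13)·(2−(-2)) + 16·(-2−(-2))) = ½·(-68/7 − 52 + 0) = -216/7, so the K-coordinate is (-216/7)/(-72) = 3/7.
[KNM] = ½·((-6)·(-2−2) + (17/7)·(2−(-6)) + 16·(-6−(-2))) = ½·(24 + 136/7 − 64) = -72/7, so the L-coordinate is 1/7.
[KLN] = ½·((-6)·(-2−(-2)) + (-13)·(-2−(-6)) + (17/7)·(-6−(-2))) = ½·(0 − 52 − 68/7) = -216/7, so the M-coordinate is 3/7.
Check: 3/7 + 1/7 + 3/7 = 1.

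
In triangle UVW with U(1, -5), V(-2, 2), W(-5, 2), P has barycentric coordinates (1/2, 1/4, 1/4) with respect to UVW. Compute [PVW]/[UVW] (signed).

1/2

The signed ratio [PVW]/[UVW] equals the barycentric coordinate of P at vertex U, which is 1/2.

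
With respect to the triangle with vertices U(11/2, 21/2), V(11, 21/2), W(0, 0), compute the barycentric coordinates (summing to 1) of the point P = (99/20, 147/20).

Signed area of the reference triangle: [UVW] = ½·((11/2)·(21/2−0) + 11·(0−(21/2)) + 0·(21/2−(21/2))) = ½·(231/4 − 231/2 + 0) = -231/8.
[PVW] = ½·((99/20)·(21/2−0) + 11·(0−(147/20)) + 0·(147/20−(21/2))) = ½·(2079/40 − 1617/20 + 0) = -231/16, so the U-coordinate is (-231/16)/(-231/8) = 1/2.
[UPW] = ½·((11/2)·(147/20−0) + (99/20)·(0−(21/2)) + 0·(21/2−(147/20))) = ½·(1617/40 − 2079/40 + 0) = -231/40, so the V-coordinate is 1/5.
[UVP] = ½·((11/2)·(21/2−(147/20)) + 11·(147/20−(21/2)) + (99/20)·(21/2−(21/2))) = ½·(693/40 − 693/20 + 0) = -693/80, so the W-coordinate is 3/10.

(1/2, 1/5, 3/10)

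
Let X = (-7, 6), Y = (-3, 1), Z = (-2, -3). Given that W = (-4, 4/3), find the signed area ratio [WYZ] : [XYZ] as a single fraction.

1/3

[XYZ] = ½·((-7)·(1−(-3)) + (-3)·(-3−6) + (-2)·(6−1)) = ½·(-28 + 27 − 10) = -11/2.
[WYZ] = ½·((-4)·(1−(-3)) + (-3)·(-3−(4/3)) + (-2)·(4/3−1)) = ½·(-16 + 13 − 2/3) = -11/6, so the ratio is (-11/6)/(-11/2) = 1/3.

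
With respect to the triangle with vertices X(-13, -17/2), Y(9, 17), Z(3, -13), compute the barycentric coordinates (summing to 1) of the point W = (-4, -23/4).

Signed area of the reference triangle: [XYZ] = ½·((-13)·(17−(-13)) + 9·(-13−(-17/2)) + 3·(-17/2−17)) = ½·(-390 − 81/2 − 153/2) = -507/2.
[WYZ] = ½·((-4)·(17−(-13)) + 9·(-13−(-23/4)) + 3·(-23/4−17)) = ½·(-120 − 261/4 − 273/4) = -507/4, so the X-coordinate is (-507/4)/(-507/2) = 1/2.
[XWZ] = ½·((-13)·(-23/4−(-13)) + (-4)·(-13−(-17/2)) + 3·(-17/2−(-23/4))) = ½·(-377/4 + 18 − 33/4) = -169/4, so the Y-coordinate is 1/6.
[XYW] = ½·((-13)·(17−(-23/4)) + 9·(-23/4−(-17/2)) + (-4)·(-17/2−17)) = ½·(-1183/4 + 99/4 + 102) = -169/2, so the Z-coordinate is 1/3.

(1/2, 1/6, 1/3)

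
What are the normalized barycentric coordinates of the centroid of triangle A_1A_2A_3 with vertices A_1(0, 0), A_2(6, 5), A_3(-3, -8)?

(1/3, 1/3, 1/3)

The centroid is the average of the vertices, so each weight is 1/3.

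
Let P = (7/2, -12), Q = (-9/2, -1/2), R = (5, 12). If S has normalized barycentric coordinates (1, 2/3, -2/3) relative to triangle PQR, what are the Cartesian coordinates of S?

S = 1·P + (2/3)·Q + (-2/3)·R.
x-coordinate: 1·(7/2) + (2/3)·(-9/2) + (-2/3)·5 = -17/6.
y-coordinate: 1·(-12) + (2/3)·(-1/2) + (-2/3)·12 = -61/3.

(-17/6, -61/3)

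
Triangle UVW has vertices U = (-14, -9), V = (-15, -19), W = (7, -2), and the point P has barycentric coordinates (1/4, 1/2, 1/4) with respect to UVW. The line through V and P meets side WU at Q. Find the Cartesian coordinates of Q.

Line VP meets WU where the V-coordinate vanishes; zeroing P's V-weight and renormalizing leaves W, U-weights 1/4 : 1/4 → (1/2, 1/2).
So Q = (1/2)·W + (1/2)·U = (-7/2, -11/2).

(-7/2, -11/2)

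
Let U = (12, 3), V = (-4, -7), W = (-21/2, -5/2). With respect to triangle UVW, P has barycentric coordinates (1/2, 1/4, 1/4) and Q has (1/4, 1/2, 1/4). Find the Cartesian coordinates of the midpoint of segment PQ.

(3/8, -17/8)

Barycentric coordinates of the midpoint are the average: (3/8, 3/8, 1/4).
Converting: (3/8)·U + (3/8)·V + (1/4)·W = (3/8, -17/8).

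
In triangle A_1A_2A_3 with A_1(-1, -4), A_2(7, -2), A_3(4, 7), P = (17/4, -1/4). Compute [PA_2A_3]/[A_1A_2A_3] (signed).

1/4

[A_1A_2A_3] = ½·((-1)·(-2−7) + 7·(7−(-4)) + 4·(-4−(-2))) = ½·(9 + 77 − 8) = 39.
[PA_2A_3] = ½·((17/4)·(-2−7) + 7·(7−(-1/4)) + 4·(-1/4−(-2))) = ½·(-153/4 + 203/4 + 7) = 39/4, so the ratio is (39/4)/39 = 1/4.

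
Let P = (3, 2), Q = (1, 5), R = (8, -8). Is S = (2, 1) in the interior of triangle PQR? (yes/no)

Barycentric coordinates of S: (-3, 3, 1).
The three coordinates are negative, positive, positive; a point is interior exactly when all three are positive.

no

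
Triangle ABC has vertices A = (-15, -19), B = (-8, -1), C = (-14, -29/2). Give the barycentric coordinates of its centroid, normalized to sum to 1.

The centroid is the average of the vertices, so each weight is 1/3.

(1/3, 1/3, 1/3)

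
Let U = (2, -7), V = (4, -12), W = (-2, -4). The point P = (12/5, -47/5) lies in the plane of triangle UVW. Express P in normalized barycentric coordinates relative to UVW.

(1/5, 3/5, 1/5)

Signed area of the reference triangle: [UVW] = ½·(2·(-12−(-4)) + 4·(-4−(-7)) + (-2)·(-7−(-12))) = ½·(-16 + 12 − 10) = -7.
[PVW] = ½·((12/5)·(-12−(-4)) + 4·(-4−(-47/5)) + (-2)·(-47/5−(-12))) = ½·(-96/5 + 108/5 − 26/5) = -7/5, so the U-coordinate is (-7/5)/(-7) = 1/5.
[UPW] = ½·(2·(-47/5−(-4)) + (12/5)·(-4−(-7)) + (-2)·(-7−(-47/5))) = ½·(-54/5 + 36/5 − 24/5) = -21/5, so the V-coordinate is 3/5.
[UVP] = ½·(2·(-12−(-47/5)) + 4·(-47/5−(-7)) + (12/5)·(-7−(-12))) = ½·(-26/5 − 48/5 + 12) = -7/5, so the W-coordinate is 1/5.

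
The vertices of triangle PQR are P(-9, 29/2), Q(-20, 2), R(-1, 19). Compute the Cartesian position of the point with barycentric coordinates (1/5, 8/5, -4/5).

(-33, -91/10)

S = (1/5)·P + (8/5)·Q + (-4/5)·R.
x-coordinate: (1/5)·(-9) + (8/5)·(-20) + (-4/5)·(-1) = -33.
y-coordinate: (1/5)·(29/2) + (8/5)·2 + (-4/5)·19 = -91/10.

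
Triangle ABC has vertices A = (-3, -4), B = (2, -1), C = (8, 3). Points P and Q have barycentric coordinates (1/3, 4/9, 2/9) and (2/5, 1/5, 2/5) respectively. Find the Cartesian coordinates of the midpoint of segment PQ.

Barycentric coordinates of the midpoint are the average: (11/30, 29/90, 14/45).
Converting: (11/30)·A + (29/90)·B + (14/45)·C = (61/30, -77/90).

(61/30, -77/90)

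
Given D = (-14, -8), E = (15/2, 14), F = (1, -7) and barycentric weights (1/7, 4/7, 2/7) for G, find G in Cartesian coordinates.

(18/7, 34/7)

G = (1/7)·D + (4/7)·E + (2/7)·F.
x-coordinate: (1/7)·(-14) + (4/7)·(15/2) + (2/7)·1 = 18/7.
y-coordinate: (1/7)·(-8) + (4/7)·14 + (2/7)·(-7) = 34/7.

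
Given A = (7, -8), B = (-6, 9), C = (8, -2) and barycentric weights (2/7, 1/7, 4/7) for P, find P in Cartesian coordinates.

(40/7, -15/7)

P = (2/7)·A + (1/7)·B + (4/7)·C.
x-coordinate: (2/7)·7 + (1/7)·(-6) + (4/7)·8 = 40/7.
y-coordinate: (2/7)·(-8) + (1/7)·9 + (4/7)·(-2) = -15/7.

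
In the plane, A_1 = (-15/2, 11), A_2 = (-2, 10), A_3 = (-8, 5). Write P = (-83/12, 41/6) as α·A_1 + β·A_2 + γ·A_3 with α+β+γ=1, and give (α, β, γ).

Signed area of the reference triangle: [A_1A_2A_3] = ½·((-15/2)·(10−5) + (-2)·(5−11) + (-8)·(11−10)) = ½·(-75/2 + 12 − 8) = -67/4.
[PA_2A_3] = ½·((-83/12)·(10−5) + (-2)·(5−(41/6)) + (-8)·(41/6−10)) = ½·(-415/12 + 11/3 + 76/3) = -67/24, so the A_1-coordinate is (-67/24)/(-67/4) = 1/6.
[A_1PA_3] = ½·((-15/2)·(41/6−5) + (-83/12)·(5−11) + (-8)·(11−(41/6))) = ½·(-55/4 + 83/2 − 100/3) = -67/24, so the A_2-coordinate is 1/6.
[A_1A_2P] = ½·((-15/2)·(10−(41/6)) + (-2)·(41/6−11) + (-83/12)·(11−10)) = ½·(-95/4 + 25/3 − 83/12) = -67/6, so the A_3-coordinate is 2/3.

(1/6, 1/6, 2/3)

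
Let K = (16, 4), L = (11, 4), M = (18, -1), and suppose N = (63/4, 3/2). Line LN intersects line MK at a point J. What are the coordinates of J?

(52/3, 2/3)

Barycentric coordinates of N with respect to KLM: (1/4, 1/4, 1/2).
On side MK the L-coordinate is zero; dropping N's L-weight 1/4 and renormalizing the remaining 1/2 : 1/4 gives weights 2/3, 1/3 on M, K.
J = (2/3)·(18, -1) + (1/3)·(16, 4) = (52/3, 2/3).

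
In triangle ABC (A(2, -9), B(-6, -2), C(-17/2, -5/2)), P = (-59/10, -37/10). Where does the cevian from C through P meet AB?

(-2, -11/2)

Barycentric coordinates of P with respect to ABC: (1/5, 1/5, 3/5).
On side AB the C-coordinate is zero; dropping P's C-weight 3/5 and renormalizing the remaining 1/5 : 1/5 gives weights 1/2, 1/2 on A, B.
Q = (1/2)·(2, -9) + (1/2)·(-6, -2) = (-2, -11/2).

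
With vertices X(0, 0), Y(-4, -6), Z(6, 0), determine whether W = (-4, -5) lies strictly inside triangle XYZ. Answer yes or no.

no

Barycentric coordinates of W: (5/18, 5/6, -1/9).
The three coordinates are positive, positive, negative; a point is interior exactly when all three are positive.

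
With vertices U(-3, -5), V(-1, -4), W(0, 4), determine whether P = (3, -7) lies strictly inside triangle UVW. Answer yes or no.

no

Barycentric coordinates of P: (-7/3, 4, -2/3).
The three coordinates are negative, positive, negative; a point is interior exactly when all three are positive.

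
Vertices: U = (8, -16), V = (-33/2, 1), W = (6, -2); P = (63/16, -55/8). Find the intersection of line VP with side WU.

Barycentric coordinates of P with respect to UVW: (3/8, 1/8, 1/2).
On side WU the V-coordinate is zero; dropping P's V-weight 1/8 and renormalizing the remaining 1/2 : 3/8 gives weights 4/7, 3/7 on W, U.
Q = (4/7)·(6, -2) + (3/7)·(8, -16) = (48/7, -8).

(48/7, -8)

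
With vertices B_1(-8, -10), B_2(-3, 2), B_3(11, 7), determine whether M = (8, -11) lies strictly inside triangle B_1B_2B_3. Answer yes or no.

no

Barycentric coordinates of M: (237/143, -291/143, 197/143).
The three coordinates are positive, negative, positive; a point is interior exactly when all three are positive.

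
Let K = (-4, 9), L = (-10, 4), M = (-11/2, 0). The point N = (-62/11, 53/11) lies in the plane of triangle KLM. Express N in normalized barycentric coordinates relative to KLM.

Signed area of the reference triangle: [KLM] = ½·((-4)·(4−0) + (-10)·(0−9) + (-11/2)·(9−4)) = ½·(-16 + 90 − 55/2) = 93/4.
[NLM] = ½·((-62/11)·(4−0) + (-10)·(0−(53/11)) + (-11/2)·(53/11−4)) = ½·(-248/11 + 530/11 − 9/2) = 465/44, so the K-coordinate is (465/44)/(93/4) = 5/11.
[KNM] = ½·((-4)·(53/11−0) + (-62/11)·(0−9) + (-11/2)·(9−(53/11))) = ½·(-212/11 + 558/11 − 23) = 93/22, so the L-coordinate is 2/11.
[KLN] = ½·((-4)·(4−(53/11)) + (-10)·(53/11−9) + (-62/11)·(9−4)) = ½·(36/11 + 460/11 − 310/11) = 93/11, so the M-coordinate is 4/11.

(5/11, 2/11, 4/11)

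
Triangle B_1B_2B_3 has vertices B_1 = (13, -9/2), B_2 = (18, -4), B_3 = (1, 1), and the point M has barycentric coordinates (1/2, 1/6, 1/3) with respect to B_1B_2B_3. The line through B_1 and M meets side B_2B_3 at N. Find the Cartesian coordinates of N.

Line B_1M meets B_2B_3 where the B_1-coordinate vanishes; zeroing M's B_1-weight and renormalizing leaves B_2, B_3-weights 1/6 : 1/3 → (1/3, 2/3).
So N = (1/3)·B_2 + (2/3)·B_3 = (20/3, -2/3).

(20/3, -2/3)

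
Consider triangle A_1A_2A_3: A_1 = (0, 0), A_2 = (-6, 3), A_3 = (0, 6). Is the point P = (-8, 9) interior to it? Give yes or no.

no

Barycentric coordinates of P: (-7/6, 4/3, 5/6).
The three coordinates are negative, positive, positive; a point is interior exactly when all three are positive.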